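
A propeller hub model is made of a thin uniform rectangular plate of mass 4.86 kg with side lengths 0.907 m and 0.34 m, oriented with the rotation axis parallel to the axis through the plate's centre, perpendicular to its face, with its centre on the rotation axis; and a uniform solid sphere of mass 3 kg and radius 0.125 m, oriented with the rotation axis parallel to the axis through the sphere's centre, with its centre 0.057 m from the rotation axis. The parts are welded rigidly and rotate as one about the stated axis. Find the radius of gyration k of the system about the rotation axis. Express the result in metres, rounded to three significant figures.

Rectangular plate: I_cm = (1/12)M(a²+b²) = (1/12)(4.86)[(0.907)² + (0.34)²] = 0.37999 kg m^2; axis through the centre, so I = 0.37999 kg m^2.
Solid sphere: I_cm = (2/5)MR² = (2/5)(3)(0.125)² = 0.01875 kg m^2; centre at d = 0.057 m, so the parallel axis theorem gives I = 0.01875 + (3)(0.057)² = 0.028497 kg m^2.
Total I = 0.40849 kg m^2; total mass M = 7.86 kg.
k = √(I/M) = √(0.40849/7.86) = 0.22797 m.

0.228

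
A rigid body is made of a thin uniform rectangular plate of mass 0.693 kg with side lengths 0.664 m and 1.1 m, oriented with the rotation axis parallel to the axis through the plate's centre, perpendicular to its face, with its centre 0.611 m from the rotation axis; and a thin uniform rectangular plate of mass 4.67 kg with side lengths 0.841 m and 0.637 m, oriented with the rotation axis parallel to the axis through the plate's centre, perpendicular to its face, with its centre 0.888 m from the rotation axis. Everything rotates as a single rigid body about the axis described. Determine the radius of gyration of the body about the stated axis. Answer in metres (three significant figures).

Rectangular plate: I_cm = (1/12)M(a²+b²) = (1/12)(0.693)[(0.664)² + (1.1)²] = 0.095339 kg m²; centre at d = 0.611 m, so I = I_cm + Md² gives I = 0.095339 + (0.693)(0.611)² = 0.35405 kg m².
Rectangular plate: I_cm = (1/12)M(a²+b²) = (1/12)(4.67)[(0.841)² + (0.637)²] = 0.43316 kg m²; centre at d = 0.888 m, so I = I_cm + Md² gives I = 0.43316 + (4.67)(0.888)² = 4.1157 kg m².
Total I = 4.4697 kg m²; total mass M = 5.363 kg.
k = √(I/M) = √(4.4697/5.363) = 0.91293 m.

0.913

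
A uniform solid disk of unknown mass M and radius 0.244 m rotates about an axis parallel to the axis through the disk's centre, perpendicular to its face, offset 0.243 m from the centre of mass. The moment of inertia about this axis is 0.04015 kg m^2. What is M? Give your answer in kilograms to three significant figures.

I = I_cm + Md² = (1/2)MR² + Md² = M·[0.5·(0.244)² + (0.243)²] = M·0.088817.
So M = 0.04015 / 0.088817 = 0.45205 kg.

0.452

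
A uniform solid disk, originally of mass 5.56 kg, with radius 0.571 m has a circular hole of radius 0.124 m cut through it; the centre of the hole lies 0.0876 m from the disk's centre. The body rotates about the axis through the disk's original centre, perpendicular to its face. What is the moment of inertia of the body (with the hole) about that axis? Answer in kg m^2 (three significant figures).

Unpierced body about its centre: I₀ = (1/2)MR² = (1/2)(5.56)(0.571)² = 0.90639 kg m^2.
The removed disk has mass m = M·(r/R)² = (5.56)(0.124/0.571)² = 0.26221 kg (same uniform areal density).
Its moment of inertia about the rotation axis (parallel-axis theorem): I_hole = (1/2)mr² + md² = (1/2)(0.26221)(0.124)² + (0.26221)(0.0876)² = 0.004028 kg m^2.
Treating the hole as negative mass, I = I₀ − I_hole = 0.90639 − 0.004028 = 0.90237 kg m^2.

0.902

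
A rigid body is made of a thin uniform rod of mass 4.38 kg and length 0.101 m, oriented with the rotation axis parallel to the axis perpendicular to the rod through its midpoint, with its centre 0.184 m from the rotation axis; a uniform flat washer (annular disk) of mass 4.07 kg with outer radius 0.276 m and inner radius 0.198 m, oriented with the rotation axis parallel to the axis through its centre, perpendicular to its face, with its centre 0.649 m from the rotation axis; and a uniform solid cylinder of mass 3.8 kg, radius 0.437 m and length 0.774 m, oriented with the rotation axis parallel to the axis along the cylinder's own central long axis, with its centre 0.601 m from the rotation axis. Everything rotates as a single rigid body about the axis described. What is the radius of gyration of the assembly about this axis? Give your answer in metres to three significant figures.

Thin rod: I_cm = (1/12)ML² = (1/12)(4.38)(0.101)² = 0.0037234 kg·m²; centre at d = 0.184 m, so I = I_cm + Md² gives I = 0.0037234 + (4.38)(0.184)² = 0.15201 kg·m².
Annular disk: I_cm = (1/2)M(R²+r²) = (1/2)(4.07)[(0.276)² + (0.198)²] = 0.2348 kg·m²; centre at d = 0.649 m, so I = I_cm + Md² gives I = 0.2348 + (4.07)(0.649)² = 1.9491 kg·m².
Solid cylinder: I_cm = (1/2)MR² = (1/2)(3.8)(0.437)² = 0.36284 kg·m²; centre at d = 0.601 m, so I = I_cm + Md² gives I = 0.36284 + (3.8)(0.601)² = 1.7354 kg·m².
Total I = 3.8365 kg·m²; total mass M = 12.25 kg.
k = √(I/M) = √(3.8365/12.25) = 0.55963 m.

0.560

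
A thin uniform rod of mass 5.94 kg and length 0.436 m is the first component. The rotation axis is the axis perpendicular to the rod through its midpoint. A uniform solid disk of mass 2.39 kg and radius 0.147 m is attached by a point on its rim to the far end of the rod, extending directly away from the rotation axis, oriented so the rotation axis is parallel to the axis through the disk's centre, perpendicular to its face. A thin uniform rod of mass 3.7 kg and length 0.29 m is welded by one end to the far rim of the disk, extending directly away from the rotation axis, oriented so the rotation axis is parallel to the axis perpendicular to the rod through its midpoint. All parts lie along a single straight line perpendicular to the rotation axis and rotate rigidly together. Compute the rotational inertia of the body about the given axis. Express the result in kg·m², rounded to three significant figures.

Thin rod: I_cm = (1/12)ML² = (1/12)(5.94)(0.436)² = 0.094098 kg·m²; axis through the centre, so I = 0.094098 kg·m².
Solid disk: I_cm = (1/2)MR² = (1/2)(2.39)(0.147)² = 0.025823 kg·m²; centre at d = 0.218 + 0.147 = 0.365 m, so the parallel axis theorem gives I = 0.025823 + (2.39)(0.365)² = 0.34423 kg·m².
Thin rod: I_cm = (1/12)ML² = (1/12)(3.7)(0.29)² = 0.025931 kg·m²; centre at d = 0.218 + 0.147 + 0.147 + 0.145 = 0.657 m, so the parallel axis theorem gives I = 0.025931 + (3.7)(0.657)² = 1.623 kg·m².
Total I = 0.094098 + 0.34423 + 1.623 = 2.0614 kg·m².

2.06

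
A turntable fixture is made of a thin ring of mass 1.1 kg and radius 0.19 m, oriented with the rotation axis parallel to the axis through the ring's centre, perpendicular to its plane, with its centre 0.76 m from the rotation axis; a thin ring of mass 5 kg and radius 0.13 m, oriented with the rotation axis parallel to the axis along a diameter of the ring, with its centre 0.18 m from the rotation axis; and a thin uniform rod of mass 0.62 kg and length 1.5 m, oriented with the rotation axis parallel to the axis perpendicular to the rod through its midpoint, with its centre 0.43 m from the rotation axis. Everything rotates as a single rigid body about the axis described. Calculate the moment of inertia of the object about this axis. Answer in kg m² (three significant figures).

Thin ring: I_cm = MR² = (1.1)(0.19)² = 0.03971 kg m²; centre at d = 0.76 m, so the parallel axis theorem gives I = 0.03971 + (1.1)(0.76)² = 0.67507 kg m².
Thin ring: I_cm = (1/2)MR² = (1/2)(5)(0.13)² = 0.04225 kg m²; centre at d = 0.18 m, so the parallel axis theorem gives I = 0.04225 + (5)(0.18)² = 0.20425 kg m².
Thin rod: I_cm = (1/12)ML² = (1/12)(0.62)(1.5)² = 0.11625 kg m²; centre at d = 0.43 m, so the parallel axis theorem gives I = 0.11625 + (0.62)(0.43)² = 0.23089 kg m².
Total I = 0.67507 + 0.20425 + 0.23089 = 1.1102 kg m².

1.11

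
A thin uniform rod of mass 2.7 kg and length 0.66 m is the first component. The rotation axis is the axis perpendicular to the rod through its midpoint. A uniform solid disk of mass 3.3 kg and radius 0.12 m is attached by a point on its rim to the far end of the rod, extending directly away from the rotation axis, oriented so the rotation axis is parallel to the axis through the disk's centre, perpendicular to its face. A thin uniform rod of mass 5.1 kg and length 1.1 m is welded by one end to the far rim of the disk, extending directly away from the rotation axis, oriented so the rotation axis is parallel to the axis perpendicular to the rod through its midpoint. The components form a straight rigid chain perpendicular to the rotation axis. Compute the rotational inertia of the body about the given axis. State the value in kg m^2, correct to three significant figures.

Thin rod: I_cm = (1/12)ML² = (1/12)(2.7)(0.66)² = 0.09801 kg m^2; axis through the centre, so I = 0.09801 kg m^2.
Solid disk: I_cm = (1/2)MR² = (1/2)(3.3)(0.12)² = 0.02376 kg m^2; centre at d = 0.33 + 0.12 = 0.45 m, so I = I_cm + Md² gives I = 0.02376 + (3.3)(0.45)² = 0.69201 kg m^2.
Thin rod: I_cm = (1/12)ML² = (1/12)(5.1)(1.1)² = 0.51425 kg m^2; centre at d = 0.33 + 0.12 + 0.12 + 0.55 = 1.12 m, so I = I_cm + Md² gives I = 0.51425 + (5.1)(1.12)² = 6.9117 kg m^2.
Total I = 0.09801 + 0.69201 + 6.9117 = 7.7017 kg m^2.

7.70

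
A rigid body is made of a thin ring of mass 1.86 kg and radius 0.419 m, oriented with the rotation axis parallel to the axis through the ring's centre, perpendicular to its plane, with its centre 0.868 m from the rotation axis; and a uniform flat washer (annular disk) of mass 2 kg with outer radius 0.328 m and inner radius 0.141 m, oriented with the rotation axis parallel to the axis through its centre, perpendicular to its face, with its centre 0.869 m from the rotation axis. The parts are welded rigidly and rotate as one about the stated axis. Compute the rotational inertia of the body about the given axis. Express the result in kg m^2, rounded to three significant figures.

Thin ring: I_cm = MR² = (1.86)(0.419)² = 0.32654 kg m^2; centre at d = 0.868 m, so I = I_cm + Md² gives I = 0.32654 + (1.86)(0.868)² = 1.7279 kg m^2.
Annular disk: I_cm = (1/2)M(R²+r²) = (1/2)(2)[(0.328)² + (0.141)²] = 0.12746 kg m^2; centre at d = 0.869 m, so I = I_cm + Md² gives I = 0.12746 + (2)(0.869)² = 1.6378 kg m^2.
Total I = 1.7279 + 1.6378 = 3.3657 kg m^2.

3.37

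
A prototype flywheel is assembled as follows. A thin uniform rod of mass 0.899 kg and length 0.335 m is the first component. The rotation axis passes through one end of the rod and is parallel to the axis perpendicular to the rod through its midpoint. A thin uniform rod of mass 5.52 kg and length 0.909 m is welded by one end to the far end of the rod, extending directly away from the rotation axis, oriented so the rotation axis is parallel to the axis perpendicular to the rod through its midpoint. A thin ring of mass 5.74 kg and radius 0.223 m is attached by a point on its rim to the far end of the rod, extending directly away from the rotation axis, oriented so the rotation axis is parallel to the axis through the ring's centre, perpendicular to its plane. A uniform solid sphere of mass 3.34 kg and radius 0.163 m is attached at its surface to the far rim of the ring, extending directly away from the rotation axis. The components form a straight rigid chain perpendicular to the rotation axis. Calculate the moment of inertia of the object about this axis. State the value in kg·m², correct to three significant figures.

28.0

Thin rod: I_cm = (1/12)ML² = (1/12)(0.899)(0.335)² = 0.0084075 kg·m²; centre at d = 0.1675 m, so I = I_cm + Md² gives I = 0.0084075 + (0.899)(0.1675)² = 0.03363 kg·m².
Thin rod: I_cm = (1/12)ML² = (1/12)(5.52)(0.909)² = 0.38009 kg·m²; centre at d = 0.1675 + 0.1675 + 0.4545 = 0.7895 m, so I = I_cm + Md² gives I = 0.38009 + (5.52)(0.7895)² = 3.8208 kg·m².
Thin ring: I_cm = MR² = (5.74)(0.223)² = 0.28544 kg·m²; centre at d = 0.1675 + 0.1675 + 0.4545 + 0.4545 + 0.223 = 1.467 m, so I = I_cm + Md² gives I = 0.28544 + (5.74)(1.467)² = 12.638 kg·m².
Solid sphere: I_cm = (2/5)MR² = (2/5)(3.34)(0.163)² = 0.035496 kg·m²; centre at d = 0.1675 + 0.1675 + 0.4545 + 0.4545 + 0.223 + 0.223 + 0.163 = 1.853 m, so I = I_cm + Md² gives I = 0.035496 + (3.34)(1.853)² = 11.504 kg·m².
Total I = 0.03363 + 3.8208 + 12.638 + 11.504 = 27.997 kg·m².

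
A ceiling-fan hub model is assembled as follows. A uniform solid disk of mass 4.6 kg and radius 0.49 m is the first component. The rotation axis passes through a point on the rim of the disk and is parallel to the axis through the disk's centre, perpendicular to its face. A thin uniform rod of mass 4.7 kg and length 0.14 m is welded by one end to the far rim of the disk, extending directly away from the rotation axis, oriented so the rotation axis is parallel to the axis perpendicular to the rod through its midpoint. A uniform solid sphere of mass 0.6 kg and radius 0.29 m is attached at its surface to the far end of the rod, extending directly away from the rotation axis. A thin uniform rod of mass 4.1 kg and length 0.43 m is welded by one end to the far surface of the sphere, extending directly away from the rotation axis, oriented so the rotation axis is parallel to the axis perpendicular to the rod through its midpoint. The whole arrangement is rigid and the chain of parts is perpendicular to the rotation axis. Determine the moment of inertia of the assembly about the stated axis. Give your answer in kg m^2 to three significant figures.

23.2

Solid disk: I_cm = (1/2)MR² = (1/2)(4.6)(0.49)² = 0.55223 kg m^2; centre at d = 0.49 m, so I = I_cm + Md² gives I = 0.55223 + (4.6)(0.49)² = 1.6567 kg m^2.
Thin rod: I_cm = (1/12)ML² = (1/12)(4.7)(0.14)² = 0.0076767 kg m^2; centre at d = 0.49 + 0.49 + 0.07 = 1.05 m, so I = I_cm + Md² gives I = 0.0076767 + (4.7)(1.05)² = 5.1894 kg m^2.
Solid sphere: I_cm = (2/5)MR² = (2/5)(0.6)(0.29)² = 0.020184 kg m^2; centre at d = 0.49 + 0.49 + 0.07 + 0.07 + 0.29 = 1.41 m, so I = I_cm + Md² gives I = 0.020184 + (0.6)(1.41)² = 1.213 kg m^2.
Thin rod: I_cm = (1/12)ML² = (1/12)(4.1)(0.43)² = 0.063174 kg m^2; centre at d = 0.49 + 0.49 + 0.07 + 0.07 + 0.29 + 0.29 + 0.215 = 1.915 m, so I = I_cm + Md² gives I = 0.063174 + (4.1)(1.915)² = 15.099 kg m^2.
Total I = 1.6567 + 5.1894 + 1.213 + 15.099 = 23.158 kg m^2.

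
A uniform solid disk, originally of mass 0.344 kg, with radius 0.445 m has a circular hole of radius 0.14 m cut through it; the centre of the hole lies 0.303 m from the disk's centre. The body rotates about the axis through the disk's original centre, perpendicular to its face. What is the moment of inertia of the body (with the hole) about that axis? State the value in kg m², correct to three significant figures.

0.0306

Unpierced body about its centre: I₀ = (1/2)MR² = (1/2)(0.344)(0.445)² = 0.03406 kg m².
The removed disk has mass m = M·(r/R)² = (0.344)(0.14/0.445)² = 0.034048 kg (same uniform areal density).
Its moment of inertia about the rotation axis (parallel-axis theorem): I_hole = (1/2)mr² + md² = (1/2)(0.034048)(0.14)² + (0.034048)(0.303)² = 0.0034596 kg m².
Treating the hole as negative mass, I = I₀ − I_hole = 0.03406 − 0.0034596 = 0.030601 kg m².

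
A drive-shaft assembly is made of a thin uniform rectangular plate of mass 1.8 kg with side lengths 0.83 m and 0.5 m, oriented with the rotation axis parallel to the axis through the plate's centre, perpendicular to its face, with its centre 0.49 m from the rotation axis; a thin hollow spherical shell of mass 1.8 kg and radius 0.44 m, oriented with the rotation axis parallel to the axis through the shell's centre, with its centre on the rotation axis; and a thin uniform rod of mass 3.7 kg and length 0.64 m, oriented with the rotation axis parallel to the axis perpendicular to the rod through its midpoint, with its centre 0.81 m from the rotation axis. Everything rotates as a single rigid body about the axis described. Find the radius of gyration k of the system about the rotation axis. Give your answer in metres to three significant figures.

0.678

Rectangular plate: I_cm = (1/12)M(a²+b²) = (1/12)(1.8)[(0.83)² + (0.5)²] = 0.14083 kg m²; centre at d = 0.49 m, so the parallel axis theorem gives I = 0.14083 + (1.8)(0.49)² = 0.57301 kg m².
Spherical shell: I_cm = (2/3)MR² = (2/3)(1.8)(0.44)² = 0.23232 kg m²; axis through the centre, so I = 0.23232 kg m².
Thin rod: I_cm = (1/12)ML² = (1/12)(3.7)(0.64)² = 0.12629 kg m²; centre at d = 0.81 m, so the parallel axis theorem gives I = 0.12629 + (3.7)(0.81)² = 2.5539 kg m².
Total I = 3.3592 kg m²; total mass M = 7.3 kg.
k = √(I/M) = √(3.3592/7.3) = 0.67835 m.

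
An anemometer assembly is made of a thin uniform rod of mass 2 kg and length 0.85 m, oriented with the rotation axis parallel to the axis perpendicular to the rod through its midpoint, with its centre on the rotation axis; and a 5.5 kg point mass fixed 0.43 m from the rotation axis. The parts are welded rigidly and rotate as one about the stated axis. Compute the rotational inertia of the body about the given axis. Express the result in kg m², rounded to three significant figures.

Thin rod: I_cm = (1/12)ML² = (1/12)(2)(0.85)² = 0.12042 kg m²; axis through the centre, so I = 0.12042 kg m².
Point mass: I_cm = 0; centre at d = 0.43 m, so I = I_cm + Md² gives I = 0 + (5.5)(0.43)² = 1.0169 kg m².
Total I = 0.12042 + 1.0169 = 1.1374 kg m².

1.14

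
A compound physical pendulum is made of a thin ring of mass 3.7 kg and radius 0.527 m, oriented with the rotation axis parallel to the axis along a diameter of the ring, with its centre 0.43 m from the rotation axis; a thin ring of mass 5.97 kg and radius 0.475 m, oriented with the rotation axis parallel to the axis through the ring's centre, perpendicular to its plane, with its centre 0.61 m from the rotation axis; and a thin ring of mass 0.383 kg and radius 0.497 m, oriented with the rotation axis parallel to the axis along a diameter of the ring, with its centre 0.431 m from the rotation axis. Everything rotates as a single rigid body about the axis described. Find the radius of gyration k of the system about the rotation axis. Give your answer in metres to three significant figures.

Thin ring: I_cm = (1/2)MR² = (1/2)(3.7)(0.527)² = 0.5138 kg m²; centre at d = 0.43 m, so I = I_cm + Md² gives I = 0.5138 + (3.7)(0.43)² = 1.1979 kg m².
Thin ring: I_cm = MR² = (5.97)(0.475)² = 1.347 kg m²; centre at d = 0.61 m, so I = I_cm + Md² gives I = 1.347 + (5.97)(0.61)² = 3.5684 kg m².
Thin ring: I_cm = (1/2)MR² = (1/2)(0.383)(0.497)² = 0.047302 kg m²; centre at d = 0.431 m, so I = I_cm + Md² gives I = 0.047302 + (0.383)(0.431)² = 0.11845 kg m².
Total I = 4.8848 kg m²; total mass M = 10.053 kg.
k = √(I/M) = √(4.8848/10.053) = 0.69707 m.

0.697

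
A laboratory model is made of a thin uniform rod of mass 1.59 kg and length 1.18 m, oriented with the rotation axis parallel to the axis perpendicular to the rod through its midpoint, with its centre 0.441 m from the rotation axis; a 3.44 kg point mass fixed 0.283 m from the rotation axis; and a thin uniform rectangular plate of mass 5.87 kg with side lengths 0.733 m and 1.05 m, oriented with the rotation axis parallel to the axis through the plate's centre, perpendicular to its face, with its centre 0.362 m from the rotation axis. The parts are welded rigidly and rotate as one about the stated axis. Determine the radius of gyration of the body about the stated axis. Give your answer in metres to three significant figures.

0.463

Thin rod: I_cm = (1/12)ML² = (1/12)(1.59)(1.18)² = 0.18449 kg m²; centre at d = 0.441 m, so I = I_cm + Md² gives I = 0.18449 + (1.59)(0.441)² = 0.49372 kg m².
Point mass: I_cm = 0; centre at d = 0.283 m, so I = I_cm + Md² gives I = 0 + (3.44)(0.283)² = 0.27551 kg m².
Rectangular plate: I_cm = (1/12)M(a²+b²) = (1/12)(5.87)[(0.733)² + (1.05)²] = 0.80213 kg m²; centre at d = 0.362 m, so I = I_cm + Md² gives I = 0.80213 + (5.87)(0.362)² = 1.5714 kg m².
Total I = 2.3406 kg m²; total mass M = 10.9 kg.
k = √(I/M) = √(2.3406/10.9) = 0.46339 m.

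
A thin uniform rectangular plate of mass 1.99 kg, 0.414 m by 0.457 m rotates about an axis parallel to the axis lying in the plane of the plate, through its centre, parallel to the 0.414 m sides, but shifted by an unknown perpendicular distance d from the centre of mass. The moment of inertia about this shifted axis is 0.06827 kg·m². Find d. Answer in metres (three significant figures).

0.130

About the centre-of-mass axis, I_cm = (1/12)Mb² = (1/12)(1.99)(0.457)² = 0.034634 kg·m².
Parallel axis theorem: I = I_cm + Md², so Md² = 0.06827 − 0.034634 = 0.033636 kg·m².
d = √(0.033636 / 1.99) = 0.13001 m.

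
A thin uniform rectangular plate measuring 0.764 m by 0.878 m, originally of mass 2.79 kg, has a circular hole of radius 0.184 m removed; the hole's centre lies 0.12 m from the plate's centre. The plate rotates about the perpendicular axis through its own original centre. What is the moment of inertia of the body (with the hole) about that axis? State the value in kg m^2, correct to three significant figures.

Unpierced body about its centre: I₀ = (1/12)M(a²+b²) = (1/12)(2.79)[(0.764)² + (0.878)²] = 0.31494 kg m^2.
The removed disk has mass m = M·πr²/(ab) = (2.79)·π(0.184)²/(0.764·0.878) = 0.44239 kg (same uniform areal density).
Its moment of inertia about the rotation axis (parallel-axis theorem): I_hole = (1/2)mr² + md² = (1/2)(0.44239)(0.184)² + (0.44239)(0.12)² = 0.013859 kg m^2.
Treating the hole as negative mass, I = I₀ − I_hole = 0.31494 − 0.013859 = 0.30108 kg m^2.

0.301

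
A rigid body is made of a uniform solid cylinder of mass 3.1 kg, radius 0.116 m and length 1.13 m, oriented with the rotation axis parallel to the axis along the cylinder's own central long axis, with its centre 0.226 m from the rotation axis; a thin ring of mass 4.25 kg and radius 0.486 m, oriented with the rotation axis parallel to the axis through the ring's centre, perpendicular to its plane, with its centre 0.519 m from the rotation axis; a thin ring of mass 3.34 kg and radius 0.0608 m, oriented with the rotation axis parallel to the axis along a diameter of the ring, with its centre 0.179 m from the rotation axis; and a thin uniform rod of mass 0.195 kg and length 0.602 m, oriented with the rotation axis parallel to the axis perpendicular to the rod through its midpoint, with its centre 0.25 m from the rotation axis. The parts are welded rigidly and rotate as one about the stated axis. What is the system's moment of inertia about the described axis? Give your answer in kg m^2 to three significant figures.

2.46

Solid cylinder: I_cm = (1/2)MR² = (1/2)(3.1)(0.116)² = 0.020857 kg m^2; centre at d = 0.226 m, so the parallel axis theorem gives I = 0.020857 + (3.1)(0.226)² = 0.17919 kg m^2.
Thin ring: I_cm = MR² = (4.25)(0.486)² = 1.0038 kg m^2; centre at d = 0.519 m, so the parallel axis theorem gives I = 1.0038 + (4.25)(0.519)² = 2.1486 kg m^2.
Thin ring: I_cm = (1/2)MR² = (1/2)(3.34)(0.0608)² = 0.0061734 kg m^2; centre at d = 0.179 m, so the parallel axis theorem gives I = 0.0061734 + (3.34)(0.179)² = 0.11319 kg m^2.
Thin rod: I_cm = (1/12)ML² = (1/12)(0.195)(0.602)² = 0.0058891 kg m^2; centre at d = 0.25 m, so the parallel axis theorem gives I = 0.0058891 + (0.195)(0.25)² = 0.018077 kg m^2.
Total I = 0.17919 + 2.1486 + 0.11319 + 0.018077 = 2.4591 kg m^2.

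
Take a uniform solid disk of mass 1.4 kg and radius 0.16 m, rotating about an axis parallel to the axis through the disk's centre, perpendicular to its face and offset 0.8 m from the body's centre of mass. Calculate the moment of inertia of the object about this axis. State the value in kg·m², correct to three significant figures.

I_cm = (1/2)MR² = (1/2)(1.4)(0.16)² = 0.01792 kg·m²; centre at d = 0.8 m, so I = I_cm + Md² gives I = 0.01792 + (1.4)(0.8)² = 0.91392 kg·m².

0.914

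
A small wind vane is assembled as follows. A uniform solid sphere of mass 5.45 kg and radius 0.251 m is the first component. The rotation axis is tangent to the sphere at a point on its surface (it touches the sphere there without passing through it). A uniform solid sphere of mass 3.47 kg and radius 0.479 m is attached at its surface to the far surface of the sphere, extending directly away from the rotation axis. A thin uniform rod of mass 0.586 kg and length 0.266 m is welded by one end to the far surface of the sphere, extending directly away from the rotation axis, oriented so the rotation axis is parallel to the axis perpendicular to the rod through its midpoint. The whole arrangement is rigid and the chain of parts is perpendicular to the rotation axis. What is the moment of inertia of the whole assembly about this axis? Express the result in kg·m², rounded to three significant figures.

5.63

Solid sphere: I_cm = (2/5)MR² = (2/5)(5.45)(0.251)² = 0.13734 kg·m²; centre at d = 0.251 m, so the parallel axis theorem gives I = 0.13734 + (5.45)(0.251)² = 0.4807 kg·m².
Solid sphere: I_cm = (2/5)MR² = (2/5)(3.47)(0.479)² = 0.31846 kg·m²; centre at d = 0.251 + 0.251 + 0.479 = 0.981 m, so the parallel axis theorem gives I = 0.31846 + (3.47)(0.981)² = 3.6579 kg·m².
Thin rod: I_cm = (1/12)ML² = (1/12)(0.586)(0.266)² = 0.0034553 kg·m²; centre at d = 0.251 + 0.251 + 0.479 + 0.479 + 0.133 = 1.593 m, so the parallel axis theorem gives I = 0.0034553 + (0.586)(1.593)² = 1.4905 kg·m².
Total I = 0.4807 + 3.6579 + 1.4905 = 5.6291 kg·m².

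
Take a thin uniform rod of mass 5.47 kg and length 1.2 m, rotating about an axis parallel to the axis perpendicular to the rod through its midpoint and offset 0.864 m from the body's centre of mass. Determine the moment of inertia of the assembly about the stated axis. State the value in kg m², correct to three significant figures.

I_cm = (1/12)ML² = (1/12)(5.47)(1.2)² = 0.6564 kg m²; centre at d = 0.864 m, so the parallel axis theorem gives I = 0.6564 + (5.47)(0.864)² = 4.7397 kg m².

4.74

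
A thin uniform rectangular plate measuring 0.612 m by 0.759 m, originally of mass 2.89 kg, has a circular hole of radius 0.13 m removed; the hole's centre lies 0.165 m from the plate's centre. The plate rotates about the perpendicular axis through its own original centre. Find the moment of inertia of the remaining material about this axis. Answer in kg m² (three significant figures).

Unpierced body about its centre: I₀ = (1/12)M(a²+b²) = (1/12)(2.89)[(0.612)² + (0.759)²] = 0.22894 kg m².
The removed disk has mass m = M·πr²/(ab) = (2.89)·π(0.13)²/(0.612·0.759) = 0.33032 kg (same uniform areal density).
Its moment of inertia about the rotation axis (parallel-axis theorem): I_hole = (1/2)mr² + md² = (1/2)(0.33032)(0.13)² + (0.33032)(0.165)² = 0.011784 kg m².
Treating the hole as negative mass, I = I₀ − I_hole = 0.22894 − 0.011784 = 0.21716 kg m².

0.217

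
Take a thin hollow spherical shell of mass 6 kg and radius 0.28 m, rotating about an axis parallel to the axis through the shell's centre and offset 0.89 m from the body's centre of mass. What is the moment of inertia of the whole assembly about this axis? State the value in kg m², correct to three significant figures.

I_cm = (2/3)MR² = (2/3)(6)(0.28)² = 0.3136 kg m²; centre at d = 0.89 m, so the parallel axis theorem gives I = 0.3136 + (6)(0.89)² = 5.0662 kg m².

5.07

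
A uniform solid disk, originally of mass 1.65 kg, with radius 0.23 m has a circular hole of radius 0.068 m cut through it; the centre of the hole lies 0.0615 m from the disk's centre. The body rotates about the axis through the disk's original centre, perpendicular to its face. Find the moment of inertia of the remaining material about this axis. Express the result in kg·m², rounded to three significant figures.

0.0428

Unpierced body about its centre: I₀ = (1/2)MR² = (1/2)(1.65)(0.23)² = 0.043643 kg·m².
The removed disk has mass m = M·(r/R)² = (1.65)(0.068/0.23)² = 0.14423 kg (same uniform areal density).
Its moment of inertia about the rotation axis (parallel-axis theorem): I_hole = (1/2)mr² + md² = (1/2)(0.14423)(0.068)² + (0.14423)(0.0615)² = 0.00087895 kg·m².
Treating the hole as negative mass, I = I₀ − I_hole = 0.043643 − 0.00087895 = 0.042764 kg·m².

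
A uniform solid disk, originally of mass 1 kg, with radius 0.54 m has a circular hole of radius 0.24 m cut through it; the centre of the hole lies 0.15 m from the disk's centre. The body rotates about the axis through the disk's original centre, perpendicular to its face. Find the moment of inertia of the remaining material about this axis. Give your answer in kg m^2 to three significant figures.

0.136

Unpierced body about its centre: I₀ = (1/2)MR² = (1/2)(1)(0.54)² = 0.1458 kg m^2.
The removed disk has mass m = M·(r/R)² = (1)(0.24/0.54)² = 0.19753 kg (same uniform areal density).
Its moment of inertia about the rotation axis (parallel-axis theorem): I_hole = (1/2)mr² + md² = (1/2)(0.19753)(0.24)² + (0.19753)(0.15)² = 0.010133 kg m^2.
Treating the hole as negative mass, I = I₀ − I_hole = 0.1458 − 0.010133 = 0.13567 kg m^2.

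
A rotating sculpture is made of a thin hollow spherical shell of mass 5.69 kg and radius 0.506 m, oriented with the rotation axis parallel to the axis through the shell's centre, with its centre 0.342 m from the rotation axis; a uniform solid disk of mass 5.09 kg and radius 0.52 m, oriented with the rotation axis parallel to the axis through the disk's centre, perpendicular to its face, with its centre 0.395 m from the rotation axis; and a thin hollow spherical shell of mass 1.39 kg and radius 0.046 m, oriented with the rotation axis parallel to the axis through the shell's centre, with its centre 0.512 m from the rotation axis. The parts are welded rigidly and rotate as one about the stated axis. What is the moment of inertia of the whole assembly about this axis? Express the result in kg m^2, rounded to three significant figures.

Spherical shell: I_cm = (2/3)MR² = (2/3)(5.69)(0.506)² = 0.97123 kg m^2; centre at d = 0.342 m, so I = I_cm + Md² gives I = 0.97123 + (5.69)(0.342)² = 1.6368 kg m^2.
Solid disk: I_cm = (1/2)MR² = (1/2)(5.09)(0.52)² = 0.68817 kg m^2; centre at d = 0.395 m, so I = I_cm + Md² gives I = 0.68817 + (5.09)(0.395)² = 1.4823 kg m^2.
Spherical shell: I_cm = (2/3)MR² = (2/3)(1.39)(0.046)² = 0.0019608 kg m^2; centre at d = 0.512 m, so I = I_cm + Md² gives I = 0.0019608 + (1.39)(0.512)² = 0.36634 kg m^2.
Total I = 1.6368 + 1.4823 + 0.36634 = 3.4854 kg m^2.

3.49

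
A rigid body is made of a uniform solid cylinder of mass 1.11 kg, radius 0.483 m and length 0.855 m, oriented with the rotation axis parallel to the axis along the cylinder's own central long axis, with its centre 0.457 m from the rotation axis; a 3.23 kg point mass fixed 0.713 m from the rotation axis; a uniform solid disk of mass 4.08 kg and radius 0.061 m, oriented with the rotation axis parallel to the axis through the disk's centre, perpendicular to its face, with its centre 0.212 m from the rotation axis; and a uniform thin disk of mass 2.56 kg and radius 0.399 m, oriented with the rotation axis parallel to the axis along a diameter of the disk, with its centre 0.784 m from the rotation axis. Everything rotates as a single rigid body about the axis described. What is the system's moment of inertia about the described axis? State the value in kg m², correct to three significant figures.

3.87

Solid cylinder: I_cm = (1/2)MR² = (1/2)(1.11)(0.483)² = 0.12948 kg m²; centre at d = 0.457 m, so I = I_cm + Md² gives I = 0.12948 + (1.11)(0.457)² = 0.3613 kg m².
Point mass: I_cm = 0; centre at d = 0.713 m, so I = I_cm + Md² gives I = 0 + (3.23)(0.713)² = 1.642 kg m².
Solid disk: I_cm = (1/2)MR² = (1/2)(4.08)(0.061)² = 0.0075908 kg m²; centre at d = 0.212 m, so I = I_cm + Md² gives I = 0.0075908 + (4.08)(0.212)² = 0.19096 kg m².
Thin disk: I_cm = (1/4)MR² = (1/4)(2.56)(0.399)² = 0.10189 kg m²; centre at d = 0.784 m, so I = I_cm + Md² gives I = 0.10189 + (2.56)(0.784)² = 1.6754 kg m².
Total I = 0.3613 + 1.642 + 0.19096 + 1.6754 = 3.8697 kg m².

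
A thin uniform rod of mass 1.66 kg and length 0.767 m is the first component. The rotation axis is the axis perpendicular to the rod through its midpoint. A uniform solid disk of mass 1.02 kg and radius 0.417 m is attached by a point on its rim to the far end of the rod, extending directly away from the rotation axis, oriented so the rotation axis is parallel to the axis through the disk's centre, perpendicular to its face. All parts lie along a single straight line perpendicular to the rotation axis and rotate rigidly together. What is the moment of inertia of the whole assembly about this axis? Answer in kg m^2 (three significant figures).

0.824

Thin rod: I_cm = (1/12)ML² = (1/12)(1.66)(0.767)² = 0.08138 kg m^2; axis through the centre, so I = 0.08138 kg m^2.
Solid disk: I_cm = (1/2)MR² = (1/2)(1.02)(0.417)² = 0.088683 kg m^2; centre at d = 0.3835 + 0.417 = 0.8005 m, so I = I_cm + Md² gives I = 0.088683 + (1.02)(0.8005)² = 0.7423 kg m^2.
Total I = 0.08138 + 0.7423 = 0.82368 kg m^2.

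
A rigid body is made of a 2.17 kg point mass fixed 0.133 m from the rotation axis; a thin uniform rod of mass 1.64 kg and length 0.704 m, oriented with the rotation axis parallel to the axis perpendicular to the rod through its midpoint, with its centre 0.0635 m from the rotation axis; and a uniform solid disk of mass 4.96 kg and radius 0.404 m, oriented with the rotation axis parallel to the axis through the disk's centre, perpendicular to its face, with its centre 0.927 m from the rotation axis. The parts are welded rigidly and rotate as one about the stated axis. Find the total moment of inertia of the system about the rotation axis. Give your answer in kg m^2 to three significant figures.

Point mass: I_cm = 0; centre at d = 0.133 m, so the parallel axis theorem gives I = 0 + (2.17)(0.133)² = 0.038385 kg m^2.
Thin rod: I_cm = (1/12)ML² = (1/12)(1.64)(0.704)² = 0.067734 kg m^2; centre at d = 0.0635 m, so the parallel axis theorem gives I = 0.067734 + (1.64)(0.0635)² = 0.074347 kg m^2.
Solid disk: I_cm = (1/2)MR² = (1/2)(4.96)(0.404)² = 0.40478 kg m^2; centre at d = 0.927 m, so the parallel axis theorem gives I = 0.40478 + (4.96)(0.927)² = 4.667 kg m^2.
Total I = 0.038385 + 0.074347 + 4.667 = 4.7798 kg m^2.

4.78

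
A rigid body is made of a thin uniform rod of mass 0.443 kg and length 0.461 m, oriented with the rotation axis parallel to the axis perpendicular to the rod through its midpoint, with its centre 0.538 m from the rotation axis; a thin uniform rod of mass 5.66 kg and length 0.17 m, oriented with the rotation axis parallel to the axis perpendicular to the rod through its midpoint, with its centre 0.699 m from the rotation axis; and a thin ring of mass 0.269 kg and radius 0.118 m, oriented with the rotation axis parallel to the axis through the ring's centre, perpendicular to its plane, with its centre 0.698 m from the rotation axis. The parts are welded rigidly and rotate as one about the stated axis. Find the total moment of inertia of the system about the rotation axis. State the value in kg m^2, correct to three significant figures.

3.05

Thin rod: I_cm = (1/12)ML² = (1/12)(0.443)(0.461)² = 0.0078456 kg m^2; centre at d = 0.538 m, so I = I_cm + Md² gives I = 0.0078456 + (0.443)(0.538)² = 0.13607 kg m^2.
Thin rod: I_cm = (1/12)ML² = (1/12)(5.66)(0.17)² = 0.013631 kg m^2; centre at d = 0.699 m, so I = I_cm + Md² gives I = 0.013631 + (5.66)(0.699)² = 2.7791 kg m^2.
Thin ring: I_cm = MR² = (0.269)(0.118)² = 0.0037456 kg m^2; centre at d = 0.698 m, so I = I_cm + Md² gives I = 0.0037456 + (0.269)(0.698)² = 0.1348 kg m^2.
Total I = 0.13607 + 2.7791 + 0.1348 = 3.05 kg m^2.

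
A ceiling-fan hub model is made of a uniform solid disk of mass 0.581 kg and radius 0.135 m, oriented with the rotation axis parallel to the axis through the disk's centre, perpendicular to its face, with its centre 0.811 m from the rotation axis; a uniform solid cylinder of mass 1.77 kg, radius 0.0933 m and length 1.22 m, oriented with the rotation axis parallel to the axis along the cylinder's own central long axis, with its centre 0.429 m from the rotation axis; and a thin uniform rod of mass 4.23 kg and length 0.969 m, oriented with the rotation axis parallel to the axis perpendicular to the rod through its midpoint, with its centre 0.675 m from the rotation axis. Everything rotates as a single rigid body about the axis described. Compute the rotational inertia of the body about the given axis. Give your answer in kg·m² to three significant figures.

Solid disk: I_cm = (1/2)MR² = (1/2)(0.581)(0.135)² = 0.0052944 kg·m²; centre at d = 0.811 m, so the parallel axis theorem gives I = 0.0052944 + (0.581)(0.811)² = 0.38743 kg·m².
Solid cylinder: I_cm = (1/2)MR² = (1/2)(1.77)(0.0933)² = 0.0077038 kg·m²; centre at d = 0.429 m, so the parallel axis theorem gives I = 0.0077038 + (1.77)(0.429)² = 0.33346 kg·m².
Thin rod: I_cm = (1/12)ML² = (1/12)(4.23)(0.969)² = 0.33098 kg·m²; centre at d = 0.675 m, so the parallel axis theorem gives I = 0.33098 + (4.23)(0.675)² = 2.2583 kg·m².
Total I = 0.38743 + 0.33346 + 2.2583 = 2.9792 kg·m².

2.98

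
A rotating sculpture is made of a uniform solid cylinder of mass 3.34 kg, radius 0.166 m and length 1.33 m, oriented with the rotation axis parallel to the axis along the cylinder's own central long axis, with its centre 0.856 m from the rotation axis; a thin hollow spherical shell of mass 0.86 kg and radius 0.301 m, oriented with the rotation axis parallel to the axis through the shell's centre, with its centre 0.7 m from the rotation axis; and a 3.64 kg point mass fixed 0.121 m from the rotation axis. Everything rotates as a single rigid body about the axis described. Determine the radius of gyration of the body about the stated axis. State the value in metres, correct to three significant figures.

0.621

Solid cylinder: I_cm = (1/2)MR² = (1/2)(3.34)(0.166)² = 0.046019 kg m²; centre at d = 0.856 m, so the parallel axis theorem gives I = 0.046019 + (3.34)(0.856)² = 2.4934 kg m².
Spherical shell: I_cm = (2/3)MR² = (2/3)(0.86)(0.301)² = 0.051945 kg m²; centre at d = 0.7 m, so the parallel axis theorem gives I = 0.051945 + (0.86)(0.7)² = 0.47334 kg m².
Point mass: I_cm = 0; centre at d = 0.121 m, so the parallel axis theorem gives I = 0 + (3.64)(0.121)² = 0.053293 kg m².
Total I = 3.02 kg m²; total mass M = 7.84 kg.
k = √(I/M) = √(3.02/7.84) = 0.62065 m.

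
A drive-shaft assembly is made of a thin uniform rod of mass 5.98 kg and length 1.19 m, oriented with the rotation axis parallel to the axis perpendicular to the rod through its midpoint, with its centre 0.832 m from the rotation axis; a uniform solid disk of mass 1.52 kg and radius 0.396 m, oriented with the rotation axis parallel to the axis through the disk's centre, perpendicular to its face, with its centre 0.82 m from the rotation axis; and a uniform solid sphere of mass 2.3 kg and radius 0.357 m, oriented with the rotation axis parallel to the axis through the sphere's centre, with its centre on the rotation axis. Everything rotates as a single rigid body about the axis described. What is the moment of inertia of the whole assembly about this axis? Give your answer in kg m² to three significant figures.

Thin rod: I_cm = (1/12)ML² = (1/12)(5.98)(1.19)² = 0.70569 kg m²; centre at d = 0.832 m, so I = I_cm + Md² gives I = 0.70569 + (5.98)(0.832)² = 4.8452 kg m².
Solid disk: I_cm = (1/2)MR² = (1/2)(1.52)(0.396)² = 0.11918 kg m²; centre at d = 0.82 m, so I = I_cm + Md² gives I = 0.11918 + (1.52)(0.82)² = 1.1412 kg m².
Solid sphere: I_cm = (2/5)MR² = (2/5)(2.3)(0.357)² = 0.11725 kg m²; axis through the centre, so I = 0.11725 kg m².
Total I = 4.8452 + 1.1412 + 0.11725 = 6.1037 kg m².

6.10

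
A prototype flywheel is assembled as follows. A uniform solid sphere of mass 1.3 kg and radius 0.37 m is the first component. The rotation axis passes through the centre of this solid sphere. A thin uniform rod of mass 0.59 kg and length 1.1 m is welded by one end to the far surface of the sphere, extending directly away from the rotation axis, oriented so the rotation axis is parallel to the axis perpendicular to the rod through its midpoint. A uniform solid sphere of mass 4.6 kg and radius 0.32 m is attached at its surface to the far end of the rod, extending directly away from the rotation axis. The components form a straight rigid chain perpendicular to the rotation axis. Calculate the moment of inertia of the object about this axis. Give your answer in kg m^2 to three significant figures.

15.6

Solid sphere: I_cm = (2/5)MR² = (2/5)(1.3)(0.37)² = 0.071188 kg m^2; axis through the centre, so I = 0.071188 kg m^2.
Thin rod: I_cm = (1/12)ML² = (1/12)(0.59)(1.1)² = 0.059492 kg m^2; centre at d = 0.37 + 0.55 = 0.92 m, so I = I_cm + Md² gives I = 0.059492 + (0.59)(0.92)² = 0.55887 kg m^2.
Solid sphere: I_cm = (2/5)MR² = (2/5)(4.6)(0.32)² = 0.18842 kg m^2; centre at d = 0.37 + 0.55 + 0.55 + 0.32 = 1.79 m, so I = I_cm + Md² gives I = 0.18842 + (4.6)(1.79)² = 14.927 kg m^2.
Total I = 0.071188 + 0.55887 + 14.927 = 15.557 kg m^2.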